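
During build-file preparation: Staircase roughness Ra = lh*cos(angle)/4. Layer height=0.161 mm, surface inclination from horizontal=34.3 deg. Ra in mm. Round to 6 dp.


Ra = 0.161 * cos(34.3) / 4 = 0.03325 mm


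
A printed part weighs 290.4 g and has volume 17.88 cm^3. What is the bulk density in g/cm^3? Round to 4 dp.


rho = 290.4 / 17.88 = 16.2416 g/cm^3


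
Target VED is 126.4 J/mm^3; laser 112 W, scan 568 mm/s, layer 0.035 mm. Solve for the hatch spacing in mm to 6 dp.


h = 112 / (126.4*568*0.035) = 0.044571 mm


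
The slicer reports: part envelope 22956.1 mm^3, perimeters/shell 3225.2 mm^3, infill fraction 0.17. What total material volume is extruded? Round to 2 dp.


V_infill = (22956.1 - 3225.2) * 0.17 = 3354.25
V_total = 3225.2 + 3354.25 = 6579.45 mm^3


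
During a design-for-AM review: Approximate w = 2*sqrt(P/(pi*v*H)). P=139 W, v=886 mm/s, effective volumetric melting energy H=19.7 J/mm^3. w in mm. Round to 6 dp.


w = 2*sqrt(139/(pi*886*19.7)) = 0.100696 mm


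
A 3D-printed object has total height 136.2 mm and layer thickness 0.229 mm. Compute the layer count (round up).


Layers = ceil(136.2/0.229) = 595


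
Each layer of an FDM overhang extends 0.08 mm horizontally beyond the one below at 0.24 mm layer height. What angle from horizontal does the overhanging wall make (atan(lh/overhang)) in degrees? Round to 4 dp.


angle = atan(0.24/0.08) = 71.5651 degrees


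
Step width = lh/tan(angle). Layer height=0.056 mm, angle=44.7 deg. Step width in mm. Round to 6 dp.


step = 0.056 / tan(44.7) = 0.05659 mm


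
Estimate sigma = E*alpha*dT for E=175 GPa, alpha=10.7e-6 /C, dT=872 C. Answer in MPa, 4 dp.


sigma = 175*1000 * 10.7e-6 * 872 = 1632.82 MPa


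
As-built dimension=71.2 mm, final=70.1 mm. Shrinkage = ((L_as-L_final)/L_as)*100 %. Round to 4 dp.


Shrinkage = ((71.2-70.1)/71.2)*100 = 1.5449 %


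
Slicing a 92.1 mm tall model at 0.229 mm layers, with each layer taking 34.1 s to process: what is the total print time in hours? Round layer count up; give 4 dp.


Layers = ceil(92.1/0.229) = 403
t = 403 * 34.1 / 3600 = 3.8173 hrs


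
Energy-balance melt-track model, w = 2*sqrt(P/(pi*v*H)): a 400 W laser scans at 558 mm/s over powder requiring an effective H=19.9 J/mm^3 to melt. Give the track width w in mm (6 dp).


w = 2*sqrt(400/(pi*558*19.9)) = 0.214162 mm


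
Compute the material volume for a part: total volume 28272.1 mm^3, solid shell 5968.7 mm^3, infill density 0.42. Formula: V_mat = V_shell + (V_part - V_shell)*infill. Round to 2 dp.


V_infill = (28272.1 - 5968.7) * 0.42 = 9367.43
V_total = 5968.7 + 9367.43 = 15336.13 mm^3


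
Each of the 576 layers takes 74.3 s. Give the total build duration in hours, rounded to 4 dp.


t = 576 * 74.3 / 3600 = 11.888 hrs


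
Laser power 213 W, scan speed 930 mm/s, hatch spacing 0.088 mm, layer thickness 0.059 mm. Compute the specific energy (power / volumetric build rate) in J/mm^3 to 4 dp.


Build rate = 930 * 0.088 * 0.059 = 4.82856 mm^3/s
SE = 213 / 4.82856 = 44.1125 J/mm^3


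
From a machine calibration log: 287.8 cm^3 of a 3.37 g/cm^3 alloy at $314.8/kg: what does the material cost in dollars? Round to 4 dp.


Mass = 287.8*3.37/1000 = 0.969886 kg
Cost = 0.969886 * 314.8 = 305.3201 $


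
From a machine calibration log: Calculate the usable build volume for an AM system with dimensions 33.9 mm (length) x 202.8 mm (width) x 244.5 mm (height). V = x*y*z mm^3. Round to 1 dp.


V = 33.9 * 202.8 * 244.5 = 1680917.9 mm^3


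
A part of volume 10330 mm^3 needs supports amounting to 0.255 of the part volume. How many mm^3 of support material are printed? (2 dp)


V_support = 10330 * 0.255 = 2634.15 mm^3


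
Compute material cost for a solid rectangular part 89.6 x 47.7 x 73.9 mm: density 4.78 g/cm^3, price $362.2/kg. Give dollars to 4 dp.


V = 89.6 * 47.7 * 73.9 = 315842.688 mm^3 = 315.842688 cm^3
Mass = 315.842688 * 4.78 / 1000 = 1.50972805 kg
Cost = 1.50972805 * 362.2 = 546.8235 $


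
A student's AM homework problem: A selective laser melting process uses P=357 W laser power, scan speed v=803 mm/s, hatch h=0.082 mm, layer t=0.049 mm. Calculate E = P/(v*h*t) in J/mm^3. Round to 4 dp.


E = 357 / (803*0.082*0.049) = 110.6478 J/mm^3


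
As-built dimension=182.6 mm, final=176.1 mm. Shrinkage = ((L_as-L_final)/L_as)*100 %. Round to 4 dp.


Shrinkage = ((182.6-176.1)/182.6)*100 = 3.5597 %


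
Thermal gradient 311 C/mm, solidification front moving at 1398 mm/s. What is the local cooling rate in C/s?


CR = 311 * 1398 = 434778 C/s


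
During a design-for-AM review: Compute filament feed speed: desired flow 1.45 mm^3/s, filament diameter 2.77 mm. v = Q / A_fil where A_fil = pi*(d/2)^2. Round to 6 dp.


A = pi*(2.77/2)^2 = 6.026282
v = 1.45 / 6.026282 = 0.240613 mm/s


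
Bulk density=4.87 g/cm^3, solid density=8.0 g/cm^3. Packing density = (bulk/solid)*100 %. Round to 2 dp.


Packing = (4.87/8.0)*100 = 60.88 %


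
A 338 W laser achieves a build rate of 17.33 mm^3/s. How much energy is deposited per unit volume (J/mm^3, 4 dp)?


SE = 338 / 17.33 = 19.5038 J/mm^3


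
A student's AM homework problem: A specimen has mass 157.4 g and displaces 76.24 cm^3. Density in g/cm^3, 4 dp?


rho = 157.4 / 76.24 = 2.0645 g/cm^3


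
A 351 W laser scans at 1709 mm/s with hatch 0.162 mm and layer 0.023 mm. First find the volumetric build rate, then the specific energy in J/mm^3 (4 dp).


Build rate = 1709 * 0.162 * 0.023 = 6.367734 mm^3/s
SE = 351 / 6.367734 = 55.1216 J/mm^3


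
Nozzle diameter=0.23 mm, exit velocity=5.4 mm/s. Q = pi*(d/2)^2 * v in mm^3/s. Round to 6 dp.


A = pi*(0.23/2)^2 = 0.04154756 mm^2
Q = 0.04154756 * 5.4 = 0.224357 mm^3/s


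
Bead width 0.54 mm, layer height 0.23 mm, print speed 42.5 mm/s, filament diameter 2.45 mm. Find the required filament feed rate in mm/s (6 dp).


Q = 0.54 * 0.23 * 42.5 = 5.2785 mm^3/s
A_fil = pi*(2.45/2)^2 = 4.71435248 mm^2
v_feed = 5.2785 / 4.71435248 = 1.119666 mm/s


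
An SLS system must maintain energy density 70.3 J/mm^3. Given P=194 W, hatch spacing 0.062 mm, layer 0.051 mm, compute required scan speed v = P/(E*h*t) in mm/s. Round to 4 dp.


v = 194 / (70.3*0.062*0.051) = 872.7393 mm/s


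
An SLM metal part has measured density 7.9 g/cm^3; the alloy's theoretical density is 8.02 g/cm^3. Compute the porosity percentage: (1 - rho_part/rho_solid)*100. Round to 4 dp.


Porosity = (1-7.9/8.02)*100 = 1.4963 %


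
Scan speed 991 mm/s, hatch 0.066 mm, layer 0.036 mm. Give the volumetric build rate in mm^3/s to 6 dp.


Rate = 991 * 0.066 * 0.036 = 2.354616 mm^3/s


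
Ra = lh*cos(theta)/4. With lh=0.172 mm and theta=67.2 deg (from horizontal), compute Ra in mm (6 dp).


Ra = 0.172 * cos(67.2) / 4 = 0.016663 mm


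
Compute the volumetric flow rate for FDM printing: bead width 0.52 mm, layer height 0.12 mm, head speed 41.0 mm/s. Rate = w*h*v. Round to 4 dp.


Rate = 0.52 * 0.12 * 41.0 = 2.5584 mm^3/s


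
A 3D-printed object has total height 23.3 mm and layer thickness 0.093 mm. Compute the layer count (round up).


Layers = ceil(23.3/0.093) = 251


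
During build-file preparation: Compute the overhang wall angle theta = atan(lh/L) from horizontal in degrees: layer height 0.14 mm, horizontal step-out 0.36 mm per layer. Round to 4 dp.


angle = atan(0.14/0.36) = 21.2505 degrees


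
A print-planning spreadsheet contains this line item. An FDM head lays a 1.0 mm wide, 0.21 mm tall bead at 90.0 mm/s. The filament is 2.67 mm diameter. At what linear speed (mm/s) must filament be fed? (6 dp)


Q = 1.0 * 0.21 * 90.0 = 18.9 mm^3/s
A_fil = pi*(2.67/2)^2 = 5.59902497 mm^2
v_feed = 18.9 / 5.59902497 = 3.375588 mm/s


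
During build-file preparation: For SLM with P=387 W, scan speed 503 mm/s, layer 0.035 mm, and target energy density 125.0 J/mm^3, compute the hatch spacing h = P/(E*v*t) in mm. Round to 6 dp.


h = 387 / (125.0*503*0.035) = 0.175859 mm


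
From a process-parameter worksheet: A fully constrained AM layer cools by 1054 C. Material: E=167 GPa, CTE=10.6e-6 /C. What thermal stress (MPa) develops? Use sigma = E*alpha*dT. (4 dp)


sigma = 167*1000 * 10.6e-6 * 1054 = 1865.7908 MPa


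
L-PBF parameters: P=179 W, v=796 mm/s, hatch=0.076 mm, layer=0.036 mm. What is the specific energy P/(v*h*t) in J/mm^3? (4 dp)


Build rate = 796 * 0.076 * 0.036 = 2.177856 mm^3/s
SE = 179 / 2.177856 = 82.1909 J/mm^3


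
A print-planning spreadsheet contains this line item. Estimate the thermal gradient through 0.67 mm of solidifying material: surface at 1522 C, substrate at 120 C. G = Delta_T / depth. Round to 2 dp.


G = (1522-120)/0.67 = 2092.54 C/mm


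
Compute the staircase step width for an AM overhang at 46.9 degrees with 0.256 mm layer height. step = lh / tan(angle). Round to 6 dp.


step = 0.256 / tan(46.9) = 0.239561 mm


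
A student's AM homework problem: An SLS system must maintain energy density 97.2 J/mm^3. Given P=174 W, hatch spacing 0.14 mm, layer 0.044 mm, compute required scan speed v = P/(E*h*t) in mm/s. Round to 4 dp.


v = 174 / (97.2*0.14*0.044) = 290.6045 mm/s


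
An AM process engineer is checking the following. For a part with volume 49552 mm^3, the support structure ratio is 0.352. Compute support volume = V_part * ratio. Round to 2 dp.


V_support = 49552 * 0.352 = 17442.3 mm^3


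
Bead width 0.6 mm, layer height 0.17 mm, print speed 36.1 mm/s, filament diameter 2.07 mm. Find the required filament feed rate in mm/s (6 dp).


Q = 0.6 * 0.17 * 36.1 = 3.6822 mm^3/s
A_fil = pi*(2.07/2)^2 = 3.36535259 mm^2
v_feed = 3.6822 / 3.36535259 = 1.09415 mm/s


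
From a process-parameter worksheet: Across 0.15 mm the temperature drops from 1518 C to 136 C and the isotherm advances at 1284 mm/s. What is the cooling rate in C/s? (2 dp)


G = (1518-136)/0.15 = 9213.33333333 C/mm
CR = 9213.33333333 * 1284 = 11829920.0 C/s


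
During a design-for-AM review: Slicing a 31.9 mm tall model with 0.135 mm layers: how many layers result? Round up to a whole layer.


Layers = ceil(31.9/0.135) = 237


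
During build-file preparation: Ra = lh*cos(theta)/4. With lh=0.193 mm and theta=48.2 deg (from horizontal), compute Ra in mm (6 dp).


Ra = 0.193 * cos(48.2) / 4 = 0.03216 mm


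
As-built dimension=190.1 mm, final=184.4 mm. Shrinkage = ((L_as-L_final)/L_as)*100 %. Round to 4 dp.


Shrinkage = ((190.1-184.4)/190.1)*100 = 2.9984 %


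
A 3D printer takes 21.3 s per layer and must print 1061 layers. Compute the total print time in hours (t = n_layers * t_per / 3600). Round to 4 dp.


t = 1061 * 21.3 / 3600 = 6.2776 hrs


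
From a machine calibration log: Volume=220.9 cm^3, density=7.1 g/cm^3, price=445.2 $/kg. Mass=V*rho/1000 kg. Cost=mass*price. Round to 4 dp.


Mass = 220.9*7.1/1000 = 1.56839 kg
Cost = 1.56839 * 445.2 = 698.2472 $


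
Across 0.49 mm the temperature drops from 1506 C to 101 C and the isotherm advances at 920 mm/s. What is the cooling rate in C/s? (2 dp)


G = (1506-101)/0.49 = 2867.34693878 C/mm
CR = 2867.34693878 * 920 = 2637959.18 C/s


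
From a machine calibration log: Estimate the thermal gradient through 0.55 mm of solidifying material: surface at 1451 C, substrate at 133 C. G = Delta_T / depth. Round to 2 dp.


G = (1451-133)/0.55 = 2396.36 C/mm


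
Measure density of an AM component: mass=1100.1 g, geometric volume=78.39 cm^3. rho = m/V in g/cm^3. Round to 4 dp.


rho = 1100.1 / 78.39 = 14.0337 g/cm^3


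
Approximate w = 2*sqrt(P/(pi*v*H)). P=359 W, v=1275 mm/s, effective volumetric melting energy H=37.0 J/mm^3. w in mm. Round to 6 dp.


w = 2*sqrt(359/(pi*1275*37.0)) = 0.098434 mm


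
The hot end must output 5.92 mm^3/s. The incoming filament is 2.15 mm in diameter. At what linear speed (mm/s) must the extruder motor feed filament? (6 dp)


A = pi*(2.15/2)^2 = 3.630503
v = 5.92 / 3.630503 = 1.630628 mm/s


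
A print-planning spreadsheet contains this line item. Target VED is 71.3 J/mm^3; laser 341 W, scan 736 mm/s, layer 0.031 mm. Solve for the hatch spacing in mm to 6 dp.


h = 341 / (71.3*736*0.031) = 0.209616 mm


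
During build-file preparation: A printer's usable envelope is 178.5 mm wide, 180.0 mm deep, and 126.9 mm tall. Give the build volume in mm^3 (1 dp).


V = 178.5 * 180.0 * 126.9 = 4077297.0 mm^3


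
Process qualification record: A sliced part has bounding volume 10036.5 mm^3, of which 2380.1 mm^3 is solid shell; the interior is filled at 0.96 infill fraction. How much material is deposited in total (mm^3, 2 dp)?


V_infill = (10036.5 - 2380.1) * 0.96 = 7350.14
V_total = 2380.1 + 7350.14 = 9730.24 mm^3


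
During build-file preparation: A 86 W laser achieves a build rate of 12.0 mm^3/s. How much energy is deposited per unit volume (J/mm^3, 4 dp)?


SE = 86 / 12.0 = 7.1667 J/mm^3


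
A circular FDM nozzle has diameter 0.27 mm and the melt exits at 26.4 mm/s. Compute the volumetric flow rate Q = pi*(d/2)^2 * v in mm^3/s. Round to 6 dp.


A = pi*(0.27/2)^2 = 0.05725553 mm^2
Q = 0.05725553 * 26.4 = 1.511546 mm^3/s


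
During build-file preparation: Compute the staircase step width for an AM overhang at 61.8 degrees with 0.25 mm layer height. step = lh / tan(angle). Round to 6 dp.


step = 0.25 / tan(61.8) = 0.134049 mm


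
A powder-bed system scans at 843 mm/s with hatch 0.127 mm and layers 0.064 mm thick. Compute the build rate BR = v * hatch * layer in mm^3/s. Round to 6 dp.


Rate = 843 * 0.127 * 0.064 = 6.851904 mm^3/s


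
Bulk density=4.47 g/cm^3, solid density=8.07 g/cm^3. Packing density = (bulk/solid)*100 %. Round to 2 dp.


Packing = (4.47/8.07)*100 = 55.39 %


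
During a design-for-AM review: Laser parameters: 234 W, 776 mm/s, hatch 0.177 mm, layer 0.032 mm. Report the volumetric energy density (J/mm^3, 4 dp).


E = 234 / (776*0.177*0.032) = 53.2391 J/mm^3


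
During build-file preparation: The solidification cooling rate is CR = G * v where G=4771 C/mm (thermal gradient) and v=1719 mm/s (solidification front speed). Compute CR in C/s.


CR = 4771 * 1719 = 8201349 C/s


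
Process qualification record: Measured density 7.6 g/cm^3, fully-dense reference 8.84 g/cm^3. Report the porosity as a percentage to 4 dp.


Porosity = (1-7.6/8.84)*100 = 14.0271 %


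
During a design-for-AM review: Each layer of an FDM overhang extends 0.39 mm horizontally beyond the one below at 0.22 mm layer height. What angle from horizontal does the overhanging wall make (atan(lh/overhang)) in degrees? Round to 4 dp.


angle = atan(0.22/0.39) = 29.4275 degrees


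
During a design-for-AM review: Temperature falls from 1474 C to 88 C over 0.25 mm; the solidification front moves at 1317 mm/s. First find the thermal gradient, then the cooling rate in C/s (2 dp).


G = (1474-88)/0.25 = 5544.0 C/mm
CR = 5544.0 * 1317 = 7301448.0 C/s


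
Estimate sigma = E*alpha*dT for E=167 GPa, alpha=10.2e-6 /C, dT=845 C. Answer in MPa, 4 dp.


sigma = 167*1000 * 10.2e-6 * 845 = 1439.373 MPa


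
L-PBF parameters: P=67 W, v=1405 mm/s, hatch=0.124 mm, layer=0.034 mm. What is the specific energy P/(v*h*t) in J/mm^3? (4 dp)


Build rate = 1405 * 0.124 * 0.034 = 5.92348 mm^3/s
SE = 67 / 5.92348 = 11.3109 J/mm^3


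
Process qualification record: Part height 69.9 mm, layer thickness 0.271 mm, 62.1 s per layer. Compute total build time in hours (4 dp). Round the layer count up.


Layers = ceil(69.9/0.271) = 258
t = 258 * 62.1 / 3600 = 4.4505 hrs


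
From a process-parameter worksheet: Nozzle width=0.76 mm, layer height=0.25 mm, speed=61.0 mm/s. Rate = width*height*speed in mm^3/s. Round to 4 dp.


Rate = 0.76 * 0.25 * 61.0 = 11.59 mm^3/s


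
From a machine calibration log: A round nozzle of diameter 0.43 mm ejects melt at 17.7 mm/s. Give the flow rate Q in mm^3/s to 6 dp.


A = pi*(0.43/2)^2 = 0.14522012 mm^2
Q = 0.14522012 * 17.7 = 2.570396 mm^3/s


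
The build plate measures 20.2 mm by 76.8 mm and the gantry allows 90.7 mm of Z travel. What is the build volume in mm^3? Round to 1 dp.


V = 20.2 * 76.8 * 90.7 = 140708.4 mm^3


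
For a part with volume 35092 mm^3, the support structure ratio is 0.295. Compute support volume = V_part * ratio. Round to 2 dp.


V_support = 35092 * 0.295 = 10352.14 mm^3


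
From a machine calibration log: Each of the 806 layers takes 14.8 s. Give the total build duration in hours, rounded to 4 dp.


t = 806 * 14.8 / 3600 = 3.3136 hrs


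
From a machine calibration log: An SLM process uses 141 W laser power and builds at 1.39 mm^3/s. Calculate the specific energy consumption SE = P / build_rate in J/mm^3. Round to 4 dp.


SE = 141 / 1.39 = 101.4388 J/mm^3


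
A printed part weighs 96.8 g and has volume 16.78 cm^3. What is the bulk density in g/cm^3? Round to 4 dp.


rho = 96.8 / 16.78 = 5.7688 g/cm^3


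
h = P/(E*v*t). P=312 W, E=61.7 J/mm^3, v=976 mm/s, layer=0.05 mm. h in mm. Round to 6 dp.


h = 312 / (61.7*976*0.05) = 0.103621 mm


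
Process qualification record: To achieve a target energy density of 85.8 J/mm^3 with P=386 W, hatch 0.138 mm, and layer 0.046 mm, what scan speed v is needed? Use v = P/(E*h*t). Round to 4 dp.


v = 386 / (85.8*0.138*0.046) = 708.7011 mm/s


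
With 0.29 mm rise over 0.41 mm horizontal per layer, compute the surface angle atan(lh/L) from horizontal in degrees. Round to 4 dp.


angle = atan(0.29/0.41) = 35.2724 degrees


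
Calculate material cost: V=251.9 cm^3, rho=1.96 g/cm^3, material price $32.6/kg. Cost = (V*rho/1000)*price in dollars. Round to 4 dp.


Mass = 251.9*1.96/1000 = 0.493724 kg
Cost = 0.493724 * 32.6 = 16.0954 $


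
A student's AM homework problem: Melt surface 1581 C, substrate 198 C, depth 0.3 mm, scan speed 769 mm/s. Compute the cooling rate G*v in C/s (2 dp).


G = (1581-198)/0.3 = 4610.0 C/mm
CR = 4610.0 * 769 = 3545090.0 C/s


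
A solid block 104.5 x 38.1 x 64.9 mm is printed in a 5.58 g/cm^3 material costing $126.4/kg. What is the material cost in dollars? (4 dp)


V = 104.5 * 38.1 * 64.9 = 258396.105 mm^3 = 258.396105 cm^3
Mass = 258.396105 * 5.58 / 1000 = 1.44185027 kg
Cost = 1.44185027 * 126.4 = 182.2499 $


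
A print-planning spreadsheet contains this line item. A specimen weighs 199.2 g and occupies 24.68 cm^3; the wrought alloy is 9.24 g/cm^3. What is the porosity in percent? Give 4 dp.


rho_part = 199.2 / 24.68 = 8.0713128 g/cm^3
Porosity = (1 - 8.0713128/9.24)*100 = 12.6481 %


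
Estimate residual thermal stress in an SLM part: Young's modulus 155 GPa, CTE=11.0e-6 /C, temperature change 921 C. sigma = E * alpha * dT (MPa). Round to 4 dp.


sigma = 155*1000 * 11.0e-6 * 921 = 1570.305 MPa


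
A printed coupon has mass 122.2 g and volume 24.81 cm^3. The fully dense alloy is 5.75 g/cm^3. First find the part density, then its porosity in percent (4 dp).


rho_part = 122.2 / 24.81 = 4.92543329 g/cm^3
Porosity = (1 - 4.92543329/5.75)*100 = 14.3403 %


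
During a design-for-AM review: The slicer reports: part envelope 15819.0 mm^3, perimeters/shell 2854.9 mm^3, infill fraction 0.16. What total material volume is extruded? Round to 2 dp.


V_infill = (15819.0 - 2854.9) * 0.16 = 2074.26
V_total = 2854.9 + 2074.26 = 4929.16 mm^3


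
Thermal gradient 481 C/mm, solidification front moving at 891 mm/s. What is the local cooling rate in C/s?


CR = 481 * 891 = 428571 C/s


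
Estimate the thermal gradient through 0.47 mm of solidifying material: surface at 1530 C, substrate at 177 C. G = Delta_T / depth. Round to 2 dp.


G = (1530-177)/0.47 = 2878.72 C/mm


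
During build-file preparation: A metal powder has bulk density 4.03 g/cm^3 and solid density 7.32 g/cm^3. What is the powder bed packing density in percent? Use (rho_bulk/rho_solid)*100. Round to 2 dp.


Packing = (4.03/7.32)*100 = 55.05 %


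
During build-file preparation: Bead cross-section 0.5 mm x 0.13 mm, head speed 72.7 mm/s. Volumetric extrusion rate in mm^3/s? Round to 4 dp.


Rate = 0.5 * 0.13 * 72.7 = 4.7255 mm^3/s


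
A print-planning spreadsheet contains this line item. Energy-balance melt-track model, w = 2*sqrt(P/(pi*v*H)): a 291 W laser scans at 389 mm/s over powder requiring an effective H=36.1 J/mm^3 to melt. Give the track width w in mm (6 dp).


w = 2*sqrt(291/(pi*389*36.1)) = 0.162433 mm


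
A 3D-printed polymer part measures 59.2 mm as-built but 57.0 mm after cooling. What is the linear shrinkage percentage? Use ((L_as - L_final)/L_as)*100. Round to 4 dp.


Shrinkage = ((59.2-57.0)/59.2)*100 = 3.7162 %


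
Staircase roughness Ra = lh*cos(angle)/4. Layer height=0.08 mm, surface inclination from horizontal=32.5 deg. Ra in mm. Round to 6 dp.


Ra = 0.08 * cos(32.5) / 4 = 0.016868 mm


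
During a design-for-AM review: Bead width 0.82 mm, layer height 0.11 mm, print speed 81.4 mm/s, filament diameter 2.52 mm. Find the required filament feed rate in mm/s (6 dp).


Q = 0.82 * 0.11 * 81.4 = 7.34228 mm^3/s
A_fil = pi*(2.52/2)^2 = 4.9875925 mm^2
v_feed = 7.34228 / 4.9875925 = 1.472109 mm/s


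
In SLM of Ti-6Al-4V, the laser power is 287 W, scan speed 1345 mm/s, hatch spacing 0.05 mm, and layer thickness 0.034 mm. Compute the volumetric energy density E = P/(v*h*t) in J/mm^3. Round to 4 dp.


E = 287 / (1345*0.05*0.034) = 125.5194 J/mm^3


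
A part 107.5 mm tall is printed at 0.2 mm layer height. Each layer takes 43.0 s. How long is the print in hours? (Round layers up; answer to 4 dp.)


Layers = ceil(107.5/0.2) = 538
t = 538 * 43.0 / 3600 = 6.4261 hrs


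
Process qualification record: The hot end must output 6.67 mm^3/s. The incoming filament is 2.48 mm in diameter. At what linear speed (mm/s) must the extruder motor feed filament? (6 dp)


A = pi*(2.48/2)^2 = 4.830513
v = 6.67 / 4.830513 = 1.380806 mm/s


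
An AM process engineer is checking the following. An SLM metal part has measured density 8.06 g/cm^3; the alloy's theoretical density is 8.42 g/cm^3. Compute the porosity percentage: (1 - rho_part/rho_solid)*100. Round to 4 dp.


Porosity = (1-8.06/8.42)*100 = 4.2755 %


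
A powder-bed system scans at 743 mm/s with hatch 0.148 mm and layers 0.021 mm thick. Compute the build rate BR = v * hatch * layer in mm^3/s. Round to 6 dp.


Rate = 743 * 0.148 * 0.021 = 2.309244 mm^3/s


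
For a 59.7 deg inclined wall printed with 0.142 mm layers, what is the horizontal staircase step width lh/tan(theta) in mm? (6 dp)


step = 0.142 / tan(59.7) = 0.082978 mm


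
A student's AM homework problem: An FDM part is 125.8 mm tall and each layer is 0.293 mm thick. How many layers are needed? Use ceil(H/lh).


Layers = ceil(125.8/0.293) = 430


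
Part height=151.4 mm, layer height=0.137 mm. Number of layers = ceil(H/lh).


Layers = ceil(151.4/0.137) = 1106


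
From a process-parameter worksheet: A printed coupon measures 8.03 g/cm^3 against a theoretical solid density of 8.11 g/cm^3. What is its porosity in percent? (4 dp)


Porosity = (1-8.03/8.11)*100 = 0.9864 %


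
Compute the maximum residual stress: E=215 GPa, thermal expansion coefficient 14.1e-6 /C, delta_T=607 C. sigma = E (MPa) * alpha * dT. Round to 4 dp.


sigma = 215*1000 * 14.1e-6 * 607 = 1840.1205 MPa


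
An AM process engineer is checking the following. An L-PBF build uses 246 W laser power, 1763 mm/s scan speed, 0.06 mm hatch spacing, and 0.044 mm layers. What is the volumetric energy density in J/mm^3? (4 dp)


E = 246 / (1763*0.06*0.044) = 52.8541 J/mm^3


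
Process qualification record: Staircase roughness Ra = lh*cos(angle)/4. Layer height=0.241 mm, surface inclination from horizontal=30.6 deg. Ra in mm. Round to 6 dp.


Ra = 0.241 * cos(30.6) / 4 = 0.05186 mm


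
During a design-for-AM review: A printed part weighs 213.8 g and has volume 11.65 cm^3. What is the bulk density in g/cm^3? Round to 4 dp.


rho = 213.8 / 11.65 = 18.3519 g/cm^3


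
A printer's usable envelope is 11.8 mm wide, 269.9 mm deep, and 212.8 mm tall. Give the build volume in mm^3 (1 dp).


V = 11.8 * 269.9 * 212.8 = 677729.7 mm^3


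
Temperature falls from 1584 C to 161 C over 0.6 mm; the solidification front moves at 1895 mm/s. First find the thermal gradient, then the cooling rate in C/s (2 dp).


G = (1584-161)/0.6 = 2371.66666667 C/mm
CR = 2371.66666667 * 1895 = 4494308.33 C/s


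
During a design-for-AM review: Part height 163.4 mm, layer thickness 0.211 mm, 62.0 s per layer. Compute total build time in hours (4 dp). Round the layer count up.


Layers = ceil(163.4/0.211) = 775
t = 775 * 62.0 / 3600 = 13.3472 hrs


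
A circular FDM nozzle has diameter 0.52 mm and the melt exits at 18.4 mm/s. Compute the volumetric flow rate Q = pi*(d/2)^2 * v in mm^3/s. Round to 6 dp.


A = pi*(0.52/2)^2 = 0.21237166 mm^2
Q = 0.21237166 * 18.4 = 3.907639 mm^3/s


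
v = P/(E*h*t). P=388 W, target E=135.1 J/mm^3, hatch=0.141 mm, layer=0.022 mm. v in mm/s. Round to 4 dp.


v = 388 / (135.1*0.141*0.022) = 925.8371 mm/s


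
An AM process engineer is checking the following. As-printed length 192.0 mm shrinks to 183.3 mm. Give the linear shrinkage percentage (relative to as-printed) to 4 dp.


Shrinkage = ((192.0-183.3)/192.0)*100 = 4.5313 %


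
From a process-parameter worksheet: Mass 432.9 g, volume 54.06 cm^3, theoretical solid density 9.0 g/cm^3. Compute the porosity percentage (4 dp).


rho_part = 432.9 / 54.06 = 8.00776915 g/cm^3
Porosity = (1 - 8.00776915/9.0)*100 = 11.0248 %


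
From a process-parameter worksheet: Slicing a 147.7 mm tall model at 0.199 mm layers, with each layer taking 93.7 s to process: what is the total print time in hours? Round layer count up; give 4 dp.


Layers = ceil(147.7/0.199) = 743
t = 743 * 93.7 / 3600 = 19.3386 hrs


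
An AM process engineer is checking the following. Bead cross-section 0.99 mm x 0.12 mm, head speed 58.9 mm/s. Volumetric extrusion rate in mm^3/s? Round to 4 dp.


Rate = 0.99 * 0.12 * 58.9 = 6.9973 mm^3/s


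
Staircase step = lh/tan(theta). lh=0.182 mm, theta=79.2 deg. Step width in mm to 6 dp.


step = 0.182 / tan(79.2) = 0.034718 mm


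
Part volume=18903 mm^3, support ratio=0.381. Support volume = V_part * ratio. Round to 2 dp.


V_support = 18903 * 0.381 = 7202.04 mm^3


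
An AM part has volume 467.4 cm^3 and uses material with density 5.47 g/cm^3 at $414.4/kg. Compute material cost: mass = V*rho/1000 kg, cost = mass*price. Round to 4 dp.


Mass = 467.4*5.47/1000 = 2.556678 kg
Cost = 2.556678 * 414.4 = 1059.4874 $


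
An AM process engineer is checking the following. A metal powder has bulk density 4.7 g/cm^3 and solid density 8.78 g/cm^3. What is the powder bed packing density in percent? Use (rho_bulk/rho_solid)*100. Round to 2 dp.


Packing = (4.7/8.78)*100 = 53.53 %


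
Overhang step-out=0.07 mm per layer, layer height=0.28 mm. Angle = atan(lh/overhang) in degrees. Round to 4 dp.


angle = atan(0.28/0.07) = 75.9638 degrees


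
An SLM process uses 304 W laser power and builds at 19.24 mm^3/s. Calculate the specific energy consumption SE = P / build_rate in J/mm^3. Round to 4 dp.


SE = 304 / 19.24 = 15.8004 J/mm^3


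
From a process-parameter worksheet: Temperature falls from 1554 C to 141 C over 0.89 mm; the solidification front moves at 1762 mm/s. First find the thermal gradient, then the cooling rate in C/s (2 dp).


G = (1554-141)/0.89 = 1587.64044944 C/mm
CR = 1587.64044944 * 1762 = 2797422.47 C/s


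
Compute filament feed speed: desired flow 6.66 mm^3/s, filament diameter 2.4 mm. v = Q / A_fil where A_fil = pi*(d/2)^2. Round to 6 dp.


A = pi*(2.4/2)^2 = 4.523893
v = 6.66 / 4.523893 = 1.472183 mm/s


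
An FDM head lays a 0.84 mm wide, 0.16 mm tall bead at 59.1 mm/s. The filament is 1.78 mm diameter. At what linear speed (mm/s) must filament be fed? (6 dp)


Q = 0.84 * 0.16 * 59.1 = 7.94304 mm^3/s
A_fil = pi*(1.78/2)^2 = 2.48845554 mm^2
v_feed = 7.94304 / 2.48845554 = 3.191956 mm/s


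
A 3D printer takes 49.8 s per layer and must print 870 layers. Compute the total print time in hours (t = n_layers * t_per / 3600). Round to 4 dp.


t = 870 * 49.8 / 3600 = 12.035 hrs


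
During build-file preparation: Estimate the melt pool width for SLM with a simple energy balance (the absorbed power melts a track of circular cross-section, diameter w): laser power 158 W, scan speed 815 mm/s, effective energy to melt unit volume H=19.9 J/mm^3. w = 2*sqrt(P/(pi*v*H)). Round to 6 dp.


w = 2*sqrt(158/(pi*815*19.9)) = 0.111373 mm


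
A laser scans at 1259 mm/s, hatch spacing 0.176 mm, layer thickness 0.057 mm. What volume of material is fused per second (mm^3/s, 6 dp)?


Rate = 1259 * 0.176 * 0.057 = 12.630288 mm^3/s


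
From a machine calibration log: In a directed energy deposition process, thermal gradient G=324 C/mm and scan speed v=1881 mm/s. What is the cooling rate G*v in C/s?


CR = 324 * 1881 = 609444 C/s


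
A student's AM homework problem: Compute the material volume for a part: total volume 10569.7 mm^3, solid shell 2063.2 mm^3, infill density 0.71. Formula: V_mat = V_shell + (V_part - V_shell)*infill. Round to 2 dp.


V_infill = (10569.7 - 2063.2) * 0.71 = 6039.62
V_total = 2063.2 + 6039.62 = 8102.82 mm^3


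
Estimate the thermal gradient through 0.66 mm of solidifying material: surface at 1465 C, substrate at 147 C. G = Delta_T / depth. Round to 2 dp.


G = (1465-147)/0.66 = 1996.97 C/mm


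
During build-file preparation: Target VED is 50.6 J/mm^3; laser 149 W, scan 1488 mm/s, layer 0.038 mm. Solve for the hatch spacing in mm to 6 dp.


h = 149 / (50.6*1488*0.038) = 0.052077 mm


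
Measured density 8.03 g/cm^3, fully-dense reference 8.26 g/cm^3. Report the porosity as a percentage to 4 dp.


Porosity = (1-8.03/8.26)*100 = 2.7845 %


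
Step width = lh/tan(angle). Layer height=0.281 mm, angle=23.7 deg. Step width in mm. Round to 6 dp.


step = 0.281 / tan(23.7) = 0.640136 mm


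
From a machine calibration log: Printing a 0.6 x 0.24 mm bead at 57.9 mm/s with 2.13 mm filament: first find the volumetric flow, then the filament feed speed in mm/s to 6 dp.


Q = 0.6 * 0.24 * 57.9 = 8.3376 mm^3/s
A_fil = pi*(2.13/2)^2 = 3.56327293 mm^2
v_feed = 8.3376 / 3.56327293 = 2.339871 mm/s


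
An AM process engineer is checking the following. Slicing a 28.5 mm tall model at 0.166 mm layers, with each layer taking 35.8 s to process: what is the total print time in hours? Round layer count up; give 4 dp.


Layers = ceil(28.5/0.166) = 172
t = 172 * 35.8 / 3600 = 1.7104 hrs


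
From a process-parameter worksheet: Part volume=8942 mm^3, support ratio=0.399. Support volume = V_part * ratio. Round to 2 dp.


V_support = 8942 * 0.399 = 3567.86 mm^3


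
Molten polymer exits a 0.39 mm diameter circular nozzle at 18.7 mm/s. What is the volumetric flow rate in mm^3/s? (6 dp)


A = pi*(0.39/2)^2 = 0.11945906 mm^2
Q = 0.11945906 * 18.7 = 2.233884 mm^3/s


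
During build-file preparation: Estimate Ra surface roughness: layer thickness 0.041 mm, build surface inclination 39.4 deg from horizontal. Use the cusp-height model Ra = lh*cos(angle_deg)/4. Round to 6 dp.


Ra = 0.041 * cos(39.4) / 4 = 0.007921 mm


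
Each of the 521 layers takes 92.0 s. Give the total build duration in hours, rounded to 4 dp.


t = 521 * 92.0 / 3600 = 13.3144 hrs


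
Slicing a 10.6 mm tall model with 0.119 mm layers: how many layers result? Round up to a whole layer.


Layers = ceil(10.6/0.119) = 90


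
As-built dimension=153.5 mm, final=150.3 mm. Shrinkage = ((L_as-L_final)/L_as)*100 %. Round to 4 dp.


Shrinkage = ((153.5-150.3)/153.5)*100 = 2.0847 %


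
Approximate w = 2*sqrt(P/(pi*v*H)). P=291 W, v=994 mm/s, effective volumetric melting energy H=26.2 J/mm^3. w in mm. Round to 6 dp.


w = 2*sqrt(291/(pi*994*26.2)) = 0.119277 mm


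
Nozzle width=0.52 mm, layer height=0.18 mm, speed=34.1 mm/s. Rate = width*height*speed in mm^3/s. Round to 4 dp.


Rate = 0.52 * 0.18 * 34.1 = 3.1918 mm^3/s


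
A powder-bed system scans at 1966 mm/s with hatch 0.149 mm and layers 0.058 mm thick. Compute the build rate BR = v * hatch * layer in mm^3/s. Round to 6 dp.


Rate = 1966 * 0.149 * 0.058 = 16.990172 mm^3/s


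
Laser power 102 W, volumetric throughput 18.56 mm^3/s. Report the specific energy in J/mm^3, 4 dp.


SE = 102 / 18.56 = 5.4957 J/mm^3


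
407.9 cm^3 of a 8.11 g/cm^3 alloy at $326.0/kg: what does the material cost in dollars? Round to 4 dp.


Mass = 407.9*8.11/1000 = 3.308069 kg
Cost = 3.308069 * 326.0 = 1078.4305 $


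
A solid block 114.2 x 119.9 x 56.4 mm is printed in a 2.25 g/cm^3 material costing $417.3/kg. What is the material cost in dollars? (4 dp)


V = 114.2 * 119.9 * 56.4 = 772261.512 mm^3 = 772.261512 cm^3
Mass = 772.261512 * 2.25 / 1000 = 1.7375884 kg
Cost = 1.7375884 * 417.3 = 725.0956 $


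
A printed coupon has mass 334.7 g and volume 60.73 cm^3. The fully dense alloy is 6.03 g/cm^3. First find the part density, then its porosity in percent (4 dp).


rho_part = 334.7 / 60.73 = 5.51127943 g/cm^3
Porosity = (1 - 5.51127943/6.03)*100 = 8.6023 %


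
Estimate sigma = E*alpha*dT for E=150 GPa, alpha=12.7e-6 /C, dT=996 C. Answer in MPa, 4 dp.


sigma = 150*1000 * 12.7e-6 * 996 = 1897.38 MPa


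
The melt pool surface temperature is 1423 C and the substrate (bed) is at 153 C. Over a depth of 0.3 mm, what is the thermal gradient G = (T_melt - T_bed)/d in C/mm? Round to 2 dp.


G = (1423-153)/0.3 = 4233.33 C/mm


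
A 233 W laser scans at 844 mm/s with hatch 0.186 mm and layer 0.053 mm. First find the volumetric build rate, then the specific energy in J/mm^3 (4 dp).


Build rate = 844 * 0.186 * 0.053 = 8.320152 mm^3/s
SE = 233 / 8.320152 = 28.0043 J/mm^3


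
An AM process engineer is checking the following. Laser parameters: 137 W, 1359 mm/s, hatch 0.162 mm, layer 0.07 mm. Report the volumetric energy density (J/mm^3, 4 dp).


E = 137 / (1359*0.162*0.07) = 8.8897 J/mm^3


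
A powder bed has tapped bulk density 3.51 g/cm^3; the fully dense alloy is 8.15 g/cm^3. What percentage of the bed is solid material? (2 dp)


Packing = (3.51/8.15)*100 = 43.07 %


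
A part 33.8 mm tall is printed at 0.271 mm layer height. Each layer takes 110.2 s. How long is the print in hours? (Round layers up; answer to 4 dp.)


Layers = ceil(33.8/0.271) = 125
t = 125 * 110.2 / 3600 = 3.8264 hrs


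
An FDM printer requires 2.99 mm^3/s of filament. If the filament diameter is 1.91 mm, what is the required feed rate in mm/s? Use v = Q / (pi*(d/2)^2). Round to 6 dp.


A = pi*(1.91/2)^2 = 2.865211
v = 2.99 / 2.865211 = 1.043553 mm/s


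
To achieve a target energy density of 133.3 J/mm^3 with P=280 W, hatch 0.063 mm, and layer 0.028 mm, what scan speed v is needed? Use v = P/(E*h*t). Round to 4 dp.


v = 280 / (133.3*0.063*0.028) = 1190.7739 mm/s


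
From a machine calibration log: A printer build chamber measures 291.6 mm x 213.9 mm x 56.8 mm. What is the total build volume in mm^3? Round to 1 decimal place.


V = 291.6 * 213.9 * 56.8 = 3542800.0 mm^3


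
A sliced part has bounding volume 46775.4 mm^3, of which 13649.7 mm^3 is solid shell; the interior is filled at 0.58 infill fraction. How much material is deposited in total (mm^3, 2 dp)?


V_infill = (46775.4 - 13649.7) * 0.58 = 19212.91
V_total = 13649.7 + 19212.91 = 32862.61 mm^3


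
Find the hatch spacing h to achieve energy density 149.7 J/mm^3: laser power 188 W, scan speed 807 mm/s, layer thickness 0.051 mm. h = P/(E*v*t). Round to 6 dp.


h = 188 / (149.7*807*0.051) = 0.030514 mm


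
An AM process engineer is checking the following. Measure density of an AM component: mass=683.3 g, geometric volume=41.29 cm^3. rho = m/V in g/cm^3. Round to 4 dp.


rho = 683.3 / 41.29 = 16.5488 g/cm^3


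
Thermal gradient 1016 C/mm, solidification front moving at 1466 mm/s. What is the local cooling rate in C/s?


CR = 1016 * 1466 = 1489456 C/s


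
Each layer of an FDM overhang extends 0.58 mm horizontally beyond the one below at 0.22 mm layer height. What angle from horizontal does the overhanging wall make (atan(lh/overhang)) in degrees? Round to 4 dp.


angle = atan(0.22/0.58) = 20.7723 degrees


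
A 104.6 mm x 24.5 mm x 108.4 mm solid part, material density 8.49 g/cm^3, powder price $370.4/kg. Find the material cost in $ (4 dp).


V = 104.6 * 24.5 * 108.4 = 277796.68 mm^3 = 277.79668 cm^3
Mass = 277.79668 * 8.49 / 1000 = 2.35849381 kg
Cost = 2.35849381 * 370.4 = 873.5861 $


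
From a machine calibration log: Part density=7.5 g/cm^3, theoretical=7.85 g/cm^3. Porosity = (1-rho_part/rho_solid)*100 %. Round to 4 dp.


Porosity = (1-7.5/7.85)*100 = 4.4586 %


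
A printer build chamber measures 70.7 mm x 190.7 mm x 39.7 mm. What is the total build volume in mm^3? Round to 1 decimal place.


V = 70.7 * 190.7 * 39.7 = 535254.9 mm^3


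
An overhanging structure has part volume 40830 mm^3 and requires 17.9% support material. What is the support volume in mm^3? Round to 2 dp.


V_support = 40830 * 0.179 = 7308.57 mm^3


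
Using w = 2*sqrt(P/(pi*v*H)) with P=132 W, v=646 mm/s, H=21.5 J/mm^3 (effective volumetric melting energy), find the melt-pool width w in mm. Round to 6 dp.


w = 2*sqrt(132/(pi*646*21.5)) = 0.110004 mm


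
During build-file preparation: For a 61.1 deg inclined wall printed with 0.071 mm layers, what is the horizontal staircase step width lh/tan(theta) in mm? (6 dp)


step = 0.071 / tan(61.1) = 0.039194 mm


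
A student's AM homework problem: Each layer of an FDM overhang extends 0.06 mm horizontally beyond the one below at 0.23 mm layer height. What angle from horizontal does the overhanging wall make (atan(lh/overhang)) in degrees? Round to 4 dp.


angle = atan(0.23/0.06) = 75.3791 degrees


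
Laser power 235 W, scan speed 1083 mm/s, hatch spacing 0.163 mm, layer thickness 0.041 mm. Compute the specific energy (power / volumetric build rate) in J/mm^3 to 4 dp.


Build rate = 1083 * 0.163 * 0.041 = 7.237689 mm^3/s
SE = 235 / 7.237689 = 32.4689 J/mm^3


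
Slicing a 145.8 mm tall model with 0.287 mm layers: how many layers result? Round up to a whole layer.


Layers = ceil(145.8/0.287) = 509


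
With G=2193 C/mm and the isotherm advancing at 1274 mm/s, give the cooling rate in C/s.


CR = 2193 * 1274 = 2793882 C/s


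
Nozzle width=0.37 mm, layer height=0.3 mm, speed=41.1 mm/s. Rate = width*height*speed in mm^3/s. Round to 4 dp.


Rate = 0.37 * 0.3 * 41.1 = 4.5621 mm^3/s


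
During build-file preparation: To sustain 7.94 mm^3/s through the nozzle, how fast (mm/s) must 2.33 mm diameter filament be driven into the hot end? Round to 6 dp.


A = pi*(2.33/2)^2 = 4.263848
v = 7.94 / 4.263848 = 1.862168 mm/s


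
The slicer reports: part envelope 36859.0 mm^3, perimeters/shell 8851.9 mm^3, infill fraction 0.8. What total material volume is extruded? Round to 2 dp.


V_infill = (36859.0 - 8851.9) * 0.8 = 22405.68
V_total = 8851.9 + 22405.68 = 31257.58 mm^3


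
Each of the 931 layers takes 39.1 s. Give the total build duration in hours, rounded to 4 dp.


t = 931 * 39.1 / 3600 = 10.1117 hrs


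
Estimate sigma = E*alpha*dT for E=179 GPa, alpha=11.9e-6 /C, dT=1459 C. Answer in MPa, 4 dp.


sigma = 179*1000 * 11.9e-6 * 1459 = 3107.8159 MPa


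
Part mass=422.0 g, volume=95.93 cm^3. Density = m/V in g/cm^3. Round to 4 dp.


rho = 422.0 / 95.93 = 4.399 g/cm^3


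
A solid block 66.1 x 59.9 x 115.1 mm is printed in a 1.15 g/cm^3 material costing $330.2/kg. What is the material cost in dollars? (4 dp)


V = 66.1 * 59.9 * 115.1 = 455725.789 mm^3 = 455.725789 cm^3
Mass = 455.725789 * 1.15 / 1000 = 0.52408466 kg
Cost = 0.52408466 * 330.2 = 173.0528 $
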